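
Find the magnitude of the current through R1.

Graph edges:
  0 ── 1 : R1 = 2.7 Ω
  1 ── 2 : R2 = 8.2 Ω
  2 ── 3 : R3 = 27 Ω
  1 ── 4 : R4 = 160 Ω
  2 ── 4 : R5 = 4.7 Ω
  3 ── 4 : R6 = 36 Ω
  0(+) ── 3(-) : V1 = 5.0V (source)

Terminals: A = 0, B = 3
Nodal analysis, taking node 3 as the 0 V reference.
Source V1 fixes V_0 = 5 V.
KCL at each unknown node (sum of currents leaving = 0; resistances in Ω):
  Node 1: (V_1 - 5)/2.7 + (V_1 - V_2)/8.2 + (V_1 - V_4)/160 = 0
  Node 2: (V_2 - V_1)/8.2 + (V_2 - 0)/27 + (V_2 - V_4)/4.7 = 0
  Node 4: (V_4 - V_1)/160 + (V_4 - V_2)/4.7 + (V_4 - 0)/36 = 0
Collecting terms (coefficients in siemens):
  0.4986·V_1 - 0.122·V_2 - 0.00625·V_4 = 1.852
  0.3718·V_2 - 0.122·V_1 - 0.2128·V_4 = 0
  0.2468·V_4 - 0.00625·V_1 - 0.2128·V_2 = 0
Solving these 3 simultaneous equations (Gaussian elimination) gives:
  V_1 = 4.491 V, V_2 = 3.037 V, V_4 = 2.732 V
I_R1 = (V_0 - V_1)/R1 = (5 - 4.491)/2.7 = 0.1884 A
|I_R1| = 0.1884 A

Final answer: |I_R1| = 0.1884 A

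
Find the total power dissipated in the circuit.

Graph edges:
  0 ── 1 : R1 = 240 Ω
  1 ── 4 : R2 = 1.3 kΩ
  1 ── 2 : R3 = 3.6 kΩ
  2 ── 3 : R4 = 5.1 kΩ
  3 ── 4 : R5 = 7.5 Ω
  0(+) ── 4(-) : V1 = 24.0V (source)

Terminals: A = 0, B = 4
Nodal analysis, taking node 4 as the 0 V reference.
Source V1 fixes V_0 = 24 V.
KCL at each unknown node (sum of currents leaving = 0; resistances in Ω):
  Node 1: (V_1 - 24)/240 + (V_1 - 0)/1300 + (V_1 - V_2)/3600 = 0
  Node 2: (V_2 - V_1)/3600 + (V_2 - V_3)/5100 = 0
  Node 3: (V_3 - V_2)/5100 + (V_3 - 0)/7.5 = 0
Collecting terms (coefficients in siemens):
  0.005214·V_1 - 0.0002778·V_2 = 0.1
  0.0004739·V_2 - 0.0002778·V_1 - 0.0001961·V_3 = 0
  0.1335·V_3 - 0.0001961·V_2 = 0
Solving these 3 simultaneous equations (Gaussian elimination) gives:
  V_1 = 19.8 V, V_2 = 11.61 V, V_3 = 0.01705 V
Power in each resistor, P = (ΔV)²/R:
  P_R1 = (24 - 19.8)²/240 = 0.07353 W
  P_R2 = (19.8 - 0)²/1300 = 0.3015 W
  P_R3 = (19.8 - 11.61)²/3600 = 0.01861 W
  P_R4 = (11.61 - 0.01705)²/5100 = 0.02637 W
  P_R5 = (0.01705 - 0)²/7.5 = 0.00003878 W
P_total = P_R1 + P_R2 + P_R3 + P_R4 + P_R5 = 0.4201 W

Final answer: 0.4201 W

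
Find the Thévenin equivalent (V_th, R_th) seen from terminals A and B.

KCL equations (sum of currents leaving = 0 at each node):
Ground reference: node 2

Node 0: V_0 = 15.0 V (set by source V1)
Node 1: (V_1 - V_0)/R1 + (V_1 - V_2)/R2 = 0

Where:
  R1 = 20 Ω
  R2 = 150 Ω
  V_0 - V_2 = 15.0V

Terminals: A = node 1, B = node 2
Step 1 — V_th is the open-circuit voltage V_A - V_B (nothing connected across the terminals).
Nodal analysis, taking node 2 as the 0 V reference.
Source V1 fixes V_0 = 15 V.
KCL at each unknown node (sum of currents leaving = 0; resistances in Ω):
  Node 1: (V_1 - 15)/20 + (V_1 - 0)/150 = 0
Collecting terms: 0.05667 × V_1 = 0.75  =>  V_1 = 13.24 V
V_th = V_1 - V_2 = 13.24 - 0 = 13.24 V
Step 2 — R_th: zero the source — replace V1 by a short circuit (node 2 merges into node 0) — and find the resistance seen between A (node 1) and B (node 0).
Reduce the network between node 1 (A) and node 0 (B) by series/parallel combination:
  Rp1 = R1 ‖ R2 (parallel, both between nodes 0 and 1) = 1/(1/20 + 1/150) = 17.65 Ω
R_th = 17.65 Ω

Final answer: V_th = 13.24 V, R_th = 17.65 Ω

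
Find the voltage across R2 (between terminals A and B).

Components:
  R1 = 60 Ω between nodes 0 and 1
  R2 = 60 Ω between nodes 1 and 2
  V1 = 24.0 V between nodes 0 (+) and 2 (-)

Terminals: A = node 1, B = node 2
R1 and R2 are in series across V1 (node 0 → node 1 → node 2), and the output A–B is taken across R2, so this is a voltage divider.
Series current: I = V1/(R1 + R2) = 24/(60 + 60) = 24/120 = 0.2 A
V_R2 = I × R2 = V1 × R2/(R1 + R2) = 24 × 60/120 = 12 V

Final answer: 12 V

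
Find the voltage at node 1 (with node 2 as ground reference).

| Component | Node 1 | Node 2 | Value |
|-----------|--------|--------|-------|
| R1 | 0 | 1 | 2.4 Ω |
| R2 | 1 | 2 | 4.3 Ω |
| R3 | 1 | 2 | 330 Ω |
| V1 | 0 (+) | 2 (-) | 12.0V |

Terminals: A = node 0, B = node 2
Nodal analysis, taking node 2 as the 0 V reference.
Source V1 fixes V_0 = 12 V.
KCL at each unknown node (sum of currents leaving = 0; resistances in Ω):
  Node 1: (V_1 - 12)/2.4 + (V_1 - 0)/4.3 + (V_1 - 0)/330 = 0
Collecting terms: 0.6523 × V_1 = 5  =>  V_1 = 7.666 V
The requested potential is V_1 = 7.666 V.

Final answer: V_1 = 7.666 V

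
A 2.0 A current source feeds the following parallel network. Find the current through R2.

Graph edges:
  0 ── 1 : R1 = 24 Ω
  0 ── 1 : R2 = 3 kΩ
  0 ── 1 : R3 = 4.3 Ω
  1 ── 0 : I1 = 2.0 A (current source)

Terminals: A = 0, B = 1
All resistors sit directly between nodes 0 and 1, so they are in parallel and share one voltage V; the full source current 2 A splits among them.
1/R_par = 1/24 + 1/3000 + 1/4.3 = 0.2746 S  =>  R_par = 3.642 Ω
V = I × R_par = 2 × 3.642 = 7.284 V
I_R2 = V/R2 = 7.284/3000 = 0.002428 A

Final answer: 0.002428 A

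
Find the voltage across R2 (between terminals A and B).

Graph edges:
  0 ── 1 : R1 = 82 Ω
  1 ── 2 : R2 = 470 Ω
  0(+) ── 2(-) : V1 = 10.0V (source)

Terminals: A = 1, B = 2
R1 and R2 are in series across V1 (node 0 → node 1 → node 2), and the output A–B is taken across R2, so this is a voltage divider.
Series current: I = V1/(R1 + R2) = 10/(82 + 470) = 10/552 = 0.01812 A
V_R2 = I × R2 = V1 × R2/(R1 + R2) = 10 × 470/552 = 8.514 V

Final answer: 8.514 V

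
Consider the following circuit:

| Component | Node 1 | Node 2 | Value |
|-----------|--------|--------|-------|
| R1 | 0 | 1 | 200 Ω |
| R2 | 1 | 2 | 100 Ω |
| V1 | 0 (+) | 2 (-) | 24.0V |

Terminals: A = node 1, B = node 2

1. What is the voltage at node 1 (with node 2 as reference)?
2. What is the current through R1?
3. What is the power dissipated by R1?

Nodal analysis, taking node 2 as the 0 V reference.
Source V1 fixes V_0 = 24 V.
KCL at each unknown node (sum of currents leaving = 0; resistances in Ω):
  Node 1: (V_1 - 24)/200 + (V_1 - 0)/100 = 0
Collecting terms: 0.015 × V_1 = 0.12  =>  V_1 = 8 V
Part 1:
  Read off the nodal solution: V_1 = 8 V
Part 2:
  I_R1 = (V_0 - V_1)/R1 = (24 - 8)/200 = 0.08 A
  Magnitude: I_R1 = 0.08 A
Part 3:
  I_R1 = (V_0 - V_1)/R1 = (24 - 8)/200 = 0.08 A
  P_R1 = I_R1² × R1 = (0.08)² × 200 = 1.28 W

Final answers:
1. V_1 = 8 V
2. I_R1 = 0.08 A
3. P_R1 = 1.28 W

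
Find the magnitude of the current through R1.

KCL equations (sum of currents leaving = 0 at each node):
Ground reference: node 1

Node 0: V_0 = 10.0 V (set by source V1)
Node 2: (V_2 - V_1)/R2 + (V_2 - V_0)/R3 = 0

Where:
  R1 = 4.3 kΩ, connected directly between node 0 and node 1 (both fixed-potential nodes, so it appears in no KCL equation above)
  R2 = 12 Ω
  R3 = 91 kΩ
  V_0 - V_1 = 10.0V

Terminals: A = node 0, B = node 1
Nodal analysis, taking node 1 as the 0 V reference.
Source V1 fixes V_0 = 10 V.
KCL at each unknown node (sum of currents leaving = 0; resistances in Ω):
  Node 2: (V_2 - 0)/12 + (V_2 - 10)/91000 = 0
Collecting terms: 0.08334 × V_2 = 0.0001099  =>  V_2 = 0.001319 V
I_R1 = (V_0 - V_1)/R1 = (10 - 0)/4300 = 0.002326 A
|I_R1| = 0.002326 A

Final answer: |I_R1| = 0.002326 A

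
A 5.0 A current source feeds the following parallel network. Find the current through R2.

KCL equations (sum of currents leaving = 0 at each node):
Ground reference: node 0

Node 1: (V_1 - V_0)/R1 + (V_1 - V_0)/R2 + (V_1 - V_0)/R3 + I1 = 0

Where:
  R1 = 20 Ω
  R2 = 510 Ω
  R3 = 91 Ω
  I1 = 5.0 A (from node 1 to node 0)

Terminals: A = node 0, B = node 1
All resistors sit directly between nodes 0 and 1, so they are in parallel and share one voltage V; the full source current 5 A splits among them.
1/R_par = 1/20 + 1/510 + 1/91 = 0.06295 S  =>  R_par = 15.89 Ω
V = I × R_par = 5 × 15.89 = 79.43 V
I_R2 = V/R2 = 79.43/510 = 0.1557 A

Final answer: 0.1557 A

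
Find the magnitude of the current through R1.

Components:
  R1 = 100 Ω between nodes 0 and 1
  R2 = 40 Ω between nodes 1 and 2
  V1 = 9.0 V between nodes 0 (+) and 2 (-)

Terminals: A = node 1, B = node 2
Nodal analysis, taking node 2 as the 0 V reference.
Source V1 fixes V_0 = 9 V.
KCL at each unknown node (sum of currents leaving = 0; resistances in Ω):
  Node 1: (V_1 - 9)/100 + (V_1 - 0)/40 = 0
Collecting terms: 0.035 × V_1 = 0.09  =>  V_1 = 2.571 V
I_R1 = (V_0 - V_1)/R1 = (9 - 2.571)/100 = 0.06429 A
|I_R1| = 0.06429 A

Final answer: |I_R1| = 0.06429 A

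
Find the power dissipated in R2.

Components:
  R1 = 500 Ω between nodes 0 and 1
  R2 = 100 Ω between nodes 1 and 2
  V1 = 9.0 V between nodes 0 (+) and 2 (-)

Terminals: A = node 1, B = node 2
Nodal analysis, taking node 2 as the 0 V reference.
Source V1 fixes V_0 = 9 V.
KCL at each unknown node (sum of currents leaving = 0; resistances in Ω):
  Node 1: (V_1 - 9)/500 + (V_1 - 0)/100 = 0
Collecting terms: 0.012 × V_1 = 0.018  =>  V_1 = 1.5 V
I_R2 = (V_1 - V_2)/R2 = (1.5 - 0)/100 = 0.015 A
P_R2 = I_R2² × R2 = (0.015)² × 100 = 0.0225 W

Final answer: 0.0225 W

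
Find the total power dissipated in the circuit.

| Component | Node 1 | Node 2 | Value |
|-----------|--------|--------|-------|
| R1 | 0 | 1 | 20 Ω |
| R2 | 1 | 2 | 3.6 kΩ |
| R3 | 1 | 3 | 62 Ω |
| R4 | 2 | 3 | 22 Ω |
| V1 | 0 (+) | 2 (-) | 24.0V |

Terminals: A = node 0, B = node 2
Nodal analysis, taking node 2 as the 0 V reference.
Source V1 fixes V_0 = 24 V.
KCL at each unknown node (sum of currents leaving = 0; resistances in Ω):
  Node 1: (V_1 - 24)/20 + (V_1 - 0)/3600 + (V_1 - V_3)/62 = 0
  Node 3: (V_3 - V_1)/62 + (V_3 - 0)/22 = 0
Collecting terms (coefficients in siemens):
  0.06641·V_1 - 0.01613·V_3 = 1.2
  0.06158·V_3 - 0.01613·V_1 = 0
Determinant D = (0.06641)(0.06158) - (-0.01613)(-0.01613) = 0.003829
V_1 = [(1.2)(0.06158) - (-0.01613)(0)]/D = 19.3 V
V_3 = [(0.06641)(0) - (1.2)(-0.01613)]/D = 5.054 V
Power in each resistor, P = (ΔV)²/R:
  P_R1 = (24 - 19.3)²/20 = 1.105 W
  P_R2 = (19.3 - 0)²/3600 = 0.1034 W
  P_R3 = (19.3 - 5.054)²/62 = 3.272 W
  P_R4 = (0 - 5.054)²/22 = 1.161 W
P_total = P_R1 + P_R2 + P_R3 + P_R4 = 5.642 W

Final answer: 5.642 W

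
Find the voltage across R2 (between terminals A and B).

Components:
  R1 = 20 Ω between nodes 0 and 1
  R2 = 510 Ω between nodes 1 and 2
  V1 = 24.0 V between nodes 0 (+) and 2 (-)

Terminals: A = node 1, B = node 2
R1 and R2 are in series across V1 (node 0 → node 1 → node 2), and the output A–B is taken across R2, so this is a voltage divider.
Series current: I = V1/(R1 + R2) = 24/(20 + 510) = 24/530 = 0.04528 A
V_R2 = I × R2 = V1 × R2/(R1 + R2) = 24 × 510/530 = 23.09 V

Final answer: 23.09 V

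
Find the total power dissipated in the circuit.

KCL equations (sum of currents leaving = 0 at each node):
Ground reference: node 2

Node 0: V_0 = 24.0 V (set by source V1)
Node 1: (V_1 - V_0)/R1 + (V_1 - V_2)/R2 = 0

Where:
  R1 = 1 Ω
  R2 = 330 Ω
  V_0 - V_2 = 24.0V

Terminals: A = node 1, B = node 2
Nodal analysis, taking node 2 as the 0 V reference.
Source V1 fixes V_0 = 24 V.
KCL at each unknown node (sum of currents leaving = 0; resistances in Ω):
  Node 1: (V_1 - 24)/1 + (V_1 - 0)/330 = 0
Collecting terms: 1.003 × V_1 = 24  =>  V_1 = 23.93 V
Power in each resistor, P = (ΔV)²/R:
  P_R1 = (24 - 23.93)²/1 = 0.005257 W
  P_R2 = (23.93 - 0)²/330 = 1.735 W
P_total = P_R1 + P_R2 = 1.74 W

Final answer: 1.74 W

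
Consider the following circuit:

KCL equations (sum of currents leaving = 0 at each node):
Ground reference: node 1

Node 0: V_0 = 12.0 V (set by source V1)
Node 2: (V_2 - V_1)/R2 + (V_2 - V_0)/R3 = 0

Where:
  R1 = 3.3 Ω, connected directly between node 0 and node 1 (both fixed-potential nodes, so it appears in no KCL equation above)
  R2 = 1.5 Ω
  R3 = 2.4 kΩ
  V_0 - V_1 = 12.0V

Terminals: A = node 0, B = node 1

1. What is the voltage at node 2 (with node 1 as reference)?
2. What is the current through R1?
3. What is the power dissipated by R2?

Nodal analysis, taking node 1 as the 0 V reference.
Source V1 fixes V_0 = 12 V.
KCL at each unknown node (sum of currents leaving = 0; resistances in Ω):
  Node 2: (V_2 - 0)/1.5 + (V_2 - 12)/2400 = 0
Collecting terms: 0.6671 × V_2 = 0.005  =>  V_2 = 0.007495 V
Part 1:
  Read off the nodal solution: V_2 = 0.007495 V
Part 2:
  I_R1 = (V_0 - V_1)/R1 = (12 - 0)/3.3 = 3.636 A
  Magnitude: I_R1 = 3.636 A
Part 3:
  I_R2 = (V_1 - V_2)/R2 = (0 - 0.007495)/1.5 = -0.004997 A
  P_R2 = I_R2² × R2 = (-0.004997)² × 1.5 = 0.00003745 W

Final answers:
1. V_2 = 0.007495 V
2. I_R1 = 3.636 A
3. P_R2 = 3.745e-05 W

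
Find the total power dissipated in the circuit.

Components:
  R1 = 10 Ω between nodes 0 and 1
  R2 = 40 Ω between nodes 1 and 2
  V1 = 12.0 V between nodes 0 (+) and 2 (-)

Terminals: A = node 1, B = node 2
Nodal analysis, taking node 2 as the 0 V reference.
Source V1 fixes V_0 = 12 V.
KCL at each unknown node (sum of currents leaving = 0; resistances in Ω):
  Node 1: (V_1 - 12)/10 + (V_1 - 0)/40 = 0
Collecting terms: 0.125 × V_1 = 1.2  =>  V_1 = 9.6 V
Power in each resistor, P = (ΔV)²/R:
  P_R1 = (12 - 9.6)²/10 = 0.576 W
  P_R2 = (9.6 - 0)²/40 = 2.304 W
P_total = P_R1 + P_R2 = 2.88 W

Final answer: 2.88 W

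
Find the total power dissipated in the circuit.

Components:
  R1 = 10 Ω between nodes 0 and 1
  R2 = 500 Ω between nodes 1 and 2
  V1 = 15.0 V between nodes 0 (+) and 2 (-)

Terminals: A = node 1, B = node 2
Nodal analysis, taking node 2 as the 0 V reference.
Source V1 fixes V_0 = 15 V.
KCL at each unknown node (sum of currents leaving = 0; resistances in Ω):
  Node 1: (V_1 - 15)/10 + (V_1 - 0)/500 = 0
Collecting terms: 0.102 × V_1 = 1.5  =>  V_1 = 14.71 V
Power in each resistor, P = (ΔV)²/R:
  P_R1 = (15 - 14.71)²/10 = 0.008651 W
  P_R2 = (14.71 - 0)²/500 = 0.4325 W
P_total = P_R1 + P_R2 = 0.4412 W

Final answer: 0.4412 W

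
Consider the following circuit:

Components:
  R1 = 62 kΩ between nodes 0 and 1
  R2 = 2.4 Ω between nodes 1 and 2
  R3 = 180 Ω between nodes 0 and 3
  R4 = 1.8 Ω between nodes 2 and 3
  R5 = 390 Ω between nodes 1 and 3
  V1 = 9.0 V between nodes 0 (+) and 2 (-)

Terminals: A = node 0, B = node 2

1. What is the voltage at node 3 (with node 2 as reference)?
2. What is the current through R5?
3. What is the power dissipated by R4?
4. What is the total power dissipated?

Nodal analysis, taking node 2 as the 0 V reference.
Source V1 fixes V_0 = 9 V.
KCL at each unknown node (sum of currents leaving = 0; resistances in Ω):
  Node 1: (V_1 - 9)/62000 + (V_1 - 0)/2.4 + (V_1 - V_3)/390 = 0
  Node 3: (V_3 - 9)/180 + (V_3 - 0)/1.8 + (V_3 - V_1)/390 = 0
Collecting terms (coefficients in siemens):
  0.4192·V_1 - 0.002564·V_3 = 0.0001452
  0.5637·V_3 - 0.002564·V_1 = 0.05
Determinant D = (0.4192)(0.5637) - (-0.002564)(-0.002564) = 0.2363
V_1 = [(0.0001452)(0.5637) - (-0.002564)(0.05)]/D = 0.0008888 V
V_3 = [(0.4192)(0.05) - (0.0001452)(-0.002564)]/D = 0.08871 V
Part 1:
  Read off the nodal solution: V_3 = 0.08871 V
Part 2:
  I_R5 = (V_1 - V_3)/R5 = (0.0008888 - 0.08871)/390 = -0.0002252 A
  Magnitude: I_R5 = 0.0002252 A
Part 3:
  I_R4 = (V_2 - V_3)/R4 = (0 - 0.08871)/1.8 = -0.04928 A
  P_R4 = I_R4² × R4 = (-0.04928)² × 1.8 = 0.004372 W
Part 4:
  Power in each resistor, P = (ΔV)²/R:
    P_R1 = (9 - 0.0008888)²/62000 = 0.001306 W
    P_R2 = (0.0008888 - 0)²/2.4 = 0.0000003291 W
    P_R3 = (9 - 0.08871)²/180 = 0.4412 W
    P_R4 = (0 - 0.08871)²/1.8 = 0.004372 W
    P_R5 = (0.0008888 - 0.08871)²/390 = 0.00001977 W
  P_total = P_R1 + P_R2 + P_R3 + P_R4 + P_R5 = 0.4469 W

Final answers:
1. V_3 = 0.08871 V
2. I_R5 = 0.0002252 A
3. P_R4 = 0.004372 W
4. P_total = 0.4469 W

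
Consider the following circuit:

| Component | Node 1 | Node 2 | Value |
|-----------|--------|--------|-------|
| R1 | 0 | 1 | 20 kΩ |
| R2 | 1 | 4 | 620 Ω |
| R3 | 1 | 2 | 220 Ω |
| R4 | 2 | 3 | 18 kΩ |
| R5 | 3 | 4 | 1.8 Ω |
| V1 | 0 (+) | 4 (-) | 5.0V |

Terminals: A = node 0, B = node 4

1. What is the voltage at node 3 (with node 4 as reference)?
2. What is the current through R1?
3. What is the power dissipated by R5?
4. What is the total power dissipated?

Nodal analysis, taking node 4 as the 0 V reference.
Source V1 fixes V_0 = 5 V.
KCL at each unknown node (sum of currents leaving = 0; resistances in Ω):
  Node 1: (V_1 - 5)/20000 + (V_1 - 0)/620 + (V_1 - V_2)/220 = 0
  Node 2: (V_2 - V_1)/220 + (V_2 - V_3)/18000 = 0
  Node 3: (V_3 - V_2)/18000 + (V_3 - 0)/1.8 = 0
Collecting terms (coefficients in siemens):
  0.006208·V_1 - 0.004545·V_2 = 0.00025
  0.004601·V_2 - 0.004545·V_1 - 0.00005556·V_3 = 0
  0.5556·V_3 - 0.00005556·V_2 = 0
Solving these 3 simultaneous equations (Gaussian elimination) gives:
  V_1 = 0.1455 V, V_2 = 0.1438 V, V_3 = 0.00001438 V
Part 1:
  Read off the nodal solution: V_3 = 0.00001438 V
Part 2:
  I_R1 = (V_0 - V_1)/R1 = (5 - 0.1455)/20000 = 0.0002427 A
  Magnitude: I_R1 = 0.0002427 A
Part 3:
  I_R5 = (V_3 - V_4)/R5 = (0.00001438 - 0)/1.8 = 0.000007987 A
  P_R5 = I_R5² × R5 = (0.000007987)² × 1.8 = 0.0000000001148 W
Part 4:
  Power in each resistor, P = (ΔV)²/R:
    P_R1 = (5 - 0.1455)²/20000 = 0.001178 W
    P_R2 = (0.1455 - 0)²/620 = 0.00003416 W
    P_R3 = (0.1455 - 0.1438)²/220 = 0.00000001403 W
    P_R4 = (0.1438 - 0.00001438)²/18000 = 0.000001148 W
    P_R5 = (0.00001438 - 0)²/1.8 = 0.0000000001148 W
  P_total = P_R1 + P_R2 + P_R3 + P_R4 + P_R5 = 0.001214 W

Final answers:
1. V_3 = 1.438e-05 V
2. I_R1 = 0.0002427 A
3. P_R5 = 1.148e-10 W
4. P_total = 0.001214 W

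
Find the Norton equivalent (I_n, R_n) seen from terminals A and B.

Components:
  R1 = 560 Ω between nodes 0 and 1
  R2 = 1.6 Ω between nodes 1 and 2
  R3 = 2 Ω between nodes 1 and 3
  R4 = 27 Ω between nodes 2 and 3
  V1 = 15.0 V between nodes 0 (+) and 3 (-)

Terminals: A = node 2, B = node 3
Find the Thévenin equivalent first; then I_n = V_th/R_th and R_n = R_th.
Step 1 — V_th is the open-circuit voltage V_A - V_B (nothing connected across the terminals).
Nodal analysis, taking node 3 as the 0 V reference.
Source V1 fixes V_0 = 15 V.
KCL at each unknown node (sum of currents leaving = 0; resistances in Ω):
  Node 1: (V_1 - 15)/560 + (V_1 - V_2)/1.6 + (V_1 - 0)/2 = 0
  Node 2: (V_2 - V_1)/1.6 + (V_2 - 0)/27 = 0
Collecting terms (coefficients in siemens):
  1.127·V_1 - 0.625·V_2 = 0.02679
  0.662·V_2 - 0.625·V_1 = 0
Determinant D = (1.127)(0.662) - (-0.625)(-0.625) = 0.3553
V_1 = [(0.02679)(0.662) - (-0.625)(0)]/D = 0.0499 V
V_2 = [(1.127)(0) - (0.02679)(-0.625)]/D = 0.04711 V
V_th = V_2 - V_3 = 0.04711 - 0 = 0.04711 V
Step 2 — R_th: zero the source — replace V1 by a short circuit (node 3 merges into node 0) — and find the resistance seen between A (node 2) and B (node 0).
Reduce the network between node 2 (A) and node 0 (B) by series/parallel combination:
  Rp1 = R1 ‖ R3 (parallel, both between nodes 0 and 1) = 1/(1/560 + 1/2) = 1.993 Ω
  Rs1 = R2 + Rp1 (series, joined only at node 1) = 1.6 + 1.993 = 3.593 Ω
  Rp2 = R4 ‖ Rs1 (parallel, both between nodes 0 and 2) = 1/(1/27 + 1/3.593) = 3.171 Ω
R_th = 3.171 Ω
I_n = V_th/R_th = 0.04711/3.171 = 0.01486 A, and R_n = R_th = 3.171 Ω

Final answer: I_n = 0.01486 A, R_n = 3.171 Ω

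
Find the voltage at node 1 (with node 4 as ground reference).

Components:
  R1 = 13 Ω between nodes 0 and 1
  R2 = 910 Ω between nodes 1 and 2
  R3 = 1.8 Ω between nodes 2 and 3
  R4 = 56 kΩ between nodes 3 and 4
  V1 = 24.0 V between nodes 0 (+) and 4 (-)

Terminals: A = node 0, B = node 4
Nodal analysis, taking node 4 as the 0 V reference.
Source V1 fixes V_0 = 24 V.
KCL at each unknown node (sum of currents leaving = 0; resistances in Ω):
  Node 1: (V_1 - 24)/13 + (V_1 - V_2)/910 = 0
  Node 2: (V_2 - V_1)/910 + (V_2 - V_3)/1.8 = 0
  Node 3: (V_3 - V_2)/1.8 + (V_3 - 0)/56000 = 0
Collecting terms (coefficients in siemens):
  0.07802·V_1 - 0.001099·V_2 = 1.846
  0.5567·V_2 - 0.001099·V_1 - 0.5556·V_3 = 0
  0.5556·V_3 - 0.5556·V_2 = 0
Solving these 3 simultaneous equations (Gaussian elimination) gives:
  V_1 = 23.99 V, V_2 = 23.61 V, V_3 = 23.61 V
The requested potential is V_1 = 23.99 V.

Final answer: V_1 = 23.99 V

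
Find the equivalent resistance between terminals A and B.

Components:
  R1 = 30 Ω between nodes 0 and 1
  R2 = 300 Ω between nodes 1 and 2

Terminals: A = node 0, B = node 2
Reduce the network between node 0 (A) and node 2 (B) by series/parallel combination:
  Rs1 = R1 + R2 (series, joined only at node 1) = 30 + 300 = 330 Ω
R_eq = 330 Ω

Final answer: 330 Ω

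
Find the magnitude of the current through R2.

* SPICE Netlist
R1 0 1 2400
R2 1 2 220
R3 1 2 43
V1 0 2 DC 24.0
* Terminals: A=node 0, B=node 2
Nodal analysis, taking node 2 as the 0 V reference.
Source V1 fixes V_0 = 24 V.
KCL at each unknown node (sum of currents leaving = 0; resistances in Ω):
  Node 1: (V_1 - 24)/2400 + (V_1 - 0)/220 + (V_1 - 0)/43 = 0
Collecting terms: 0.02822 × V_1 = 0.01  =>  V_1 = 0.3544 V
I_R2 = (V_1 - V_2)/R2 = (0.3544 - 0)/220 = 0.001611 A
|I_R2| = 0.001611 A

Final answer: |I_R2| = 0.001611 A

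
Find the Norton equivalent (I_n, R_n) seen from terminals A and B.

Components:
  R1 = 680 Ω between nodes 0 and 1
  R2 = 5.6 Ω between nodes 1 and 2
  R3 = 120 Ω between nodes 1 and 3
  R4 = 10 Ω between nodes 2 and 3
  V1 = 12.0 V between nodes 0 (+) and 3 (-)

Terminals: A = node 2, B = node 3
Find the Thévenin equivalent first; then I_n = V_th/R_th and R_n = R_th.
Step 1 — V_th is the open-circuit voltage V_A - V_B (nothing connected across the terminals).
Nodal analysis, taking node 3 as the 0 V reference.
Source V1 fixes V_0 = 12 V.
KCL at each unknown node (sum of currents leaving = 0; resistances in Ω):
  Node 1: (V_1 - 12)/680 + (V_1 - V_2)/5.6 + (V_1 - 0)/120 = 0
  Node 2: (V_2 - V_1)/5.6 + (V_2 - 0)/10 = 0
Collecting terms (coefficients in siemens):
  0.1884·V_1 - 0.1786·V_2 = 0.01765
  0.2786·V_2 - 0.1786·V_1 = 0
Determinant D = (0.1884)(0.2786) - (-0.1786)(-0.1786) = 0.02059
V_1 = [(0.01765)(0.2786) - (-0.1786)(0)]/D = 0.2388 V
V_2 = [(0.1884)(0) - (0.01765)(-0.1786)]/D = 0.1531 V
V_th = V_2 - V_3 = 0.1531 - 0 = 0.1531 V
Step 2 — R_th: zero the source — replace V1 by a short circuit (node 3 merges into node 0) — and find the resistance seen between A (node 2) and B (node 0).
Reduce the network between node 2 (A) and node 0 (B) by series/parallel combination:
  Rp1 = R1 ‖ R3 (parallel, both between nodes 0 and 1) = 1/(1/680 + 1/120) = 102 Ω
  Rs1 = R2 + Rp1 (series, joined only at node 1) = 5.6 + 102 = 107.6 Ω
  Rp2 = R4 ‖ Rs1 (parallel, both between nodes 0 and 2) = 1/(1/10 + 1/107.6) = 9.15 Ω
R_th = 9.15 Ω
I_n = V_th/R_th = 0.1531/9.15 = 0.01673 A, and R_n = R_th = 9.15 Ω

Final answer: I_n = 0.01673 A, R_n = 9.15 Ω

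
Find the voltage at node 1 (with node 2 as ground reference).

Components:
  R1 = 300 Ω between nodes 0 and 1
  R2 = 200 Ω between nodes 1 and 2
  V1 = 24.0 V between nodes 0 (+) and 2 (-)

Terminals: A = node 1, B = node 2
Nodal analysis, taking node 2 as the 0 V reference.
Source V1 fixes V_0 = 24 V.
KCL at each unknown node (sum of currents leaving = 0; resistances in Ω):
  Node 1: (V_1 - 24)/300 + (V_1 - 0)/200 = 0
Collecting terms: 0.008333 × V_1 = 0.08  =>  V_1 = 9.6 V
The requested potential is V_1 = 9.6 V.

Final answer: V_1 = 9.6 V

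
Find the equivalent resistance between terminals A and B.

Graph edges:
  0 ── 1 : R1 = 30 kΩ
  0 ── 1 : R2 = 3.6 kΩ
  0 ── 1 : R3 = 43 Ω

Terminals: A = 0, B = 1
Reduce the network between node 0 (A) and node 1 (B) by series/parallel combination:
  Rp1 = R1 ‖ R2 ‖ R3 (parallel, all between nodes 0 and 1) = 1/(1/30000 + 1/3600 + 1/43) = 42.43 Ω
R_eq = 42.43 Ω

Final answer: 42.43 Ω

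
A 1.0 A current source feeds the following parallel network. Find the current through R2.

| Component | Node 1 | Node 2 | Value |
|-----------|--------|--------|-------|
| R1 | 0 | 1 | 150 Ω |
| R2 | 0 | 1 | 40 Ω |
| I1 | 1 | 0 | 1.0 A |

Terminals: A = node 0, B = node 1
All resistors sit directly between nodes 0 and 1, so they are in parallel and share one voltage V; the full source current 1 A splits among them.
1/R_par = 1/150 + 1/40 = 0.03167 S  =>  R_par = 31.58 Ω
V = I × R_par = 1 × 31.58 = 31.58 V
I_R2 = V/R2 = 31.58/40 = 0.7895 A

Final answer: 0.7895 A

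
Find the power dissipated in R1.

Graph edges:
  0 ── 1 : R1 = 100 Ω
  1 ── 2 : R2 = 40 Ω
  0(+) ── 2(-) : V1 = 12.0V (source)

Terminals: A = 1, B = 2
Nodal analysis, taking node 2 as the 0 V reference.
Source V1 fixes V_0 = 12 V.
KCL at each unknown node (sum of currents leaving = 0; resistances in Ω):
  Node 1: (V_1 - 12)/100 + (V_1 - 0)/40 = 0
Collecting terms: 0.035 × V_1 = 0.12  =>  V_1 = 3.429 V
I_R1 = (V_0 - V_1)/R1 = (12 - 3.429)/100 = 0.08571 A
P_R1 = I_R1² × R1 = (0.08571)² × 100 = 0.7347 W

Final answer: 0.7347 W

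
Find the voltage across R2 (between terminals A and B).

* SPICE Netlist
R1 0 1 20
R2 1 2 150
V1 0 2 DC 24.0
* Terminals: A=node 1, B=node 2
R1 and R2 are in series across V1 (node 0 → node 1 → node 2), and the output A–B is taken across R2, so this is a voltage divider.
Series current: I = V1/(R1 + R2) = 24/(20 + 150) = 24/170 = 0.1412 A
V_R2 = I × R2 = V1 × R2/(R1 + R2) = 24 × 150/170 = 21.18 V

Final answer: 21.18 V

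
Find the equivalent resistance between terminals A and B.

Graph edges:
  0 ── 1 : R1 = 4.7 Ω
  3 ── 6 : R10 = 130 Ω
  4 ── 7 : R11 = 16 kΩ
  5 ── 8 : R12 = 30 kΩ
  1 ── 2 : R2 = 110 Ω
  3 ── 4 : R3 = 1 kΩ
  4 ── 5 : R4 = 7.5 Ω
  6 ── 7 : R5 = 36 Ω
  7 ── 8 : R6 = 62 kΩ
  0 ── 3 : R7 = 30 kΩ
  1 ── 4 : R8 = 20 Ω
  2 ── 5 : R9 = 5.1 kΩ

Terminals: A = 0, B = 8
The network is not a plain series/parallel combination. Inject a 1 A test current into terminal A (node 0) and return it from terminal B (node 8); then R_eq = V_A / (1 A).
Nodal analysis, taking node 8 as the 0 V reference.
Current source I_test pushes 1 A into node 0 and draws it out of node 8.
KCL at each unknown node (sum of currents leaving = 0; resistances in Ω):
  Node 0: (V_0 - V_1)/4.7 + (V_0 - V_3)/30000 - 1 = 0
  Node 1: (V_1 - V_0)/4.7 + (V_1 - V_2)/110 + (V_1 - V_4)/20 = 0
  Node 2: (V_2 - V_1)/110 + (V_2 - V_5)/5100 = 0
  Node 3: (V_3 - V_0)/30000 + (V_3 - V_4)/1000 + (V_3 - V_6)/130 = 0
  Node 4: (V_4 - V_1)/20 + (V_4 - V_3)/1000 + (V_4 - V_5)/7.5 + (V_4 - V_7)/16000 = 0
  Node 5: (V_5 - V_2)/5100 + (V_5 - V_4)/7.5 + (V_5 - 0)/30000 = 0
  Node 6: (V_6 - V_3)/130 + (V_6 - V_7)/36 = 0
  Node 7: (V_7 - V_4)/16000 + (V_7 - V_6)/36 + (V_7 - 0)/62000 = 0
Collecting terms (coefficients in siemens):
  0.2128·V_0 - 0.2128·V_1 - 0.00003333·V_3 = 1
  0.2719·V_1 - 0.2128·V_0 - 0.009091·V_2 - 0.05·V_4 = 0
  0.009287·V_2 - 0.009091·V_1 - 0.0001961·V_5 = 0
  0.008726·V_3 - 0.00003333·V_0 - 0.001·V_4 - 0.007692·V_6 = 0
  0.1844·V_4 - 0.05·V_1 - 0.001·V_3 - 0.1333·V_5 - 0.0000625·V_7 = 0
  0.1336·V_5 - 0.0001961·V_2 - 0.1333·V_4 = 0
  0.03547·V_6 - 0.007692·V_3 - 0.02778·V_7 = 0
  0.02786·V_7 - 0.0000625·V_4 - 0.02778·V_6 = 0
Solving these 8 simultaneous equations (Gaussian elimination) gives:
  V_0 = 20360 V, V_1 = 20350 V, V_2 = 20350 V, V_3 = 20040 V
  V_4 = 20330 V, V_5 = 20330 V, V_6 = 20000 V, V_7 = 19990 V
R_eq = V_0 / 1 A = 20360 Ω = 20.36 kΩ

Final answer: 20.36 kΩ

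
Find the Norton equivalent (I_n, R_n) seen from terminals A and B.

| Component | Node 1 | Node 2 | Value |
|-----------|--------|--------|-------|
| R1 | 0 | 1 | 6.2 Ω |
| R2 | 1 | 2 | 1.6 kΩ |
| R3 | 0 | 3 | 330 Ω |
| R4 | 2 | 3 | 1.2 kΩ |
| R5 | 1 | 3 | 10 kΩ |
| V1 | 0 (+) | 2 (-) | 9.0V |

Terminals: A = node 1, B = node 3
Find the Thévenin equivalent first; then I_n = V_th/R_th and R_n = R_th.
Step 1 — V_th is the open-circuit voltage V_A - V_B (nothing connected across the terminals).
Nodal analysis, taking node 2 as the 0 V reference.
Source V1 fixes V_0 = 9 V.
KCL at each unknown node (sum of currents leaving = 0; resistances in Ω):
  Node 1: (V_1 - 9)/6.2 + (V_1 - 0)/1600 + (V_1 - V_3)/10000 = 0
  Node 3: (V_3 - 9)/330 + (V_3 - 0)/1200 + (V_3 - V_1)/10000 = 0
Collecting terms (coefficients in siemens):
  0.162·V_1 - 0.0001·V_3 = 1.452
  0.003964·V_3 - 0.0001·V_1 = 0.02727
Determinant D = (0.162)(0.003964) - (-0.0001)(-0.0001) = 0.0006422
V_1 = [(1.452)(0.003964) - (-0.0001)(0.02727)]/D = 8.964 V
V_3 = [(0.162)(0.02727) - (1.452)(-0.0001)]/D = 7.107 V
V_th = V_1 - V_3 = 8.964 - 7.107 = 1.857 V
Step 2 — R_th: zero the source — replace V1 by a short circuit (node 2 merges into node 0) — and find the resistance seen between A (node 1) and B (node 3).
Reduce the network between node 1 (A) and node 3 (B) by series/parallel combination:
  Rp1 = R1 ‖ R2 (parallel, both between nodes 0 and 1) = 1/(1/6.2 + 1/1600) = 6.176 Ω
  Rp2 = R3 ‖ R4 (parallel, both between nodes 0 and 3) = 1/(1/330 + 1/1200) = 258.8 Ω
  Rs1 = Rp1 + Rp2 (series, joined only at node 0) = 6.176 + 258.8 = 265 Ω
  Rp3 = R5 ‖ Rs1 (parallel, both between nodes 1 and 3) = 1/(1/10000 + 1/265) = 258.2 Ω
R_th = 258.2 Ω
I_n = V_th/R_th = 1.857/258.2 = 0.007194 A, and R_n = R_th = 258.2 Ω

Final answer: I_n = 0.007194 A, R_n = 258.2 Ω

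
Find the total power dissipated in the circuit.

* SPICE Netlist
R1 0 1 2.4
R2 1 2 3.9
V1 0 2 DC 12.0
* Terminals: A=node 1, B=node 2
Nodal analysis, taking node 2 as the 0 V reference.
Source V1 fixes V_0 = 12 V.
KCL at each unknown node (sum of currents leaving = 0; resistances in Ω):
  Node 1: (V_1 - 12)/2.4 + (V_1 - 0)/3.9 = 0
Collecting terms: 0.6731 × V_1 = 5  =>  V_1 = 7.429 V
Power in each resistor, P = (ΔV)²/R:
  P_R1 = (12 - 7.429)²/2.4 = 8.707 W
  P_R2 = (7.429 - 0)²/3.9 = 14.15 W
P_total = P_R1 + P_R2 = 22.86 W

Final answer: 22.86 W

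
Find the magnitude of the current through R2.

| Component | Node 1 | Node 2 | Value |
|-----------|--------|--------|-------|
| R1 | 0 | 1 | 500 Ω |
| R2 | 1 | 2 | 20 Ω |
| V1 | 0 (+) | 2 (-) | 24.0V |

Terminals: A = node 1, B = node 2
Nodal analysis, taking node 2 as the 0 V reference.
Source V1 fixes V_0 = 24 V.
KCL at each unknown node (sum of currents leaving = 0; resistances in Ω):
  Node 1: (V_1 - 24)/500 + (V_1 - 0)/20 = 0
Collecting terms: 0.052 × V_1 = 0.048  =>  V_1 = 0.9231 V
I_R2 = (V_1 - V_2)/R2 = (0.9231 - 0)/20 = 0.04615 A
|I_R2| = 0.04615 A

Final answer: |I_R2| = 0.04615 A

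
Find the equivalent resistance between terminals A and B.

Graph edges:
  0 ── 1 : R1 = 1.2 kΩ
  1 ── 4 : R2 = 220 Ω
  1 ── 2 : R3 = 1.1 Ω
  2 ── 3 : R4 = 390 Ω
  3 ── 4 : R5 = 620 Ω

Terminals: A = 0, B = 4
Reduce the network between node 0 (A) and node 4 (B) by series/parallel combination:
  Rs1 = R3 + R4 (series, joined only at node 2) = 1.1 + 390 = 391.1 Ω
  Rs2 = R5 + Rs1 (series, joined only at node 3) = 620 + 391.1 = 1011 Ω
  Rp1 = R2 ‖ Rs2 (parallel, both between nodes 1 and 4) = 1/(1/220 + 1/1011) = 180.7 Ω
  Rs3 = R1 + Rp1 (series, joined only at node 1) = 1200 + 180.7 = 1381 Ω
R_eq = 1.381 kΩ

Final answer: 1.381 kΩ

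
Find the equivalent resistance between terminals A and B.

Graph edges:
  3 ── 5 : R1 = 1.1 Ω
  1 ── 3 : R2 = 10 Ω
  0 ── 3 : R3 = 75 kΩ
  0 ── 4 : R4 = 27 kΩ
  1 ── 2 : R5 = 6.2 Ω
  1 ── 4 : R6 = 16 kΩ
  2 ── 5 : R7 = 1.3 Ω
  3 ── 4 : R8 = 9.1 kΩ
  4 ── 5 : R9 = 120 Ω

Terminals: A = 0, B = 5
The network is not a plain series/parallel combination. Inject a 1 A test current into terminal A (node 0) and return it from terminal B (node 5); then R_eq = V_A / (1 A).
Nodal analysis, taking node 5 as the 0 V reference.
Current source I_test pushes 1 A into node 0 and draws it out of node 5.
KCL at each unknown node (sum of currents leaving = 0; resistances in Ω):
  Node 0: (V_0 - V_3)/75000 + (V_0 - V_4)/27000 - 1 = 0
  Node 1: (V_1 - V_3)/10 + (V_1 - V_2)/6.2 + (V_1 - V_4)/16000 = 0
  Node 2: (V_2 - V_1)/6.2 + (V_2 - 0)/1.3 = 0
  Node 3: (V_3 - V_0)/75000 + (V_3 - V_1)/10 + (V_3 - 0)/1.1 + (V_3 - V_4)/9100 = 0
  Node 4: (V_4 - V_0)/27000 + (V_4 - V_1)/16000 + (V_4 - V_3)/9100 + (V_4 - 0)/120 = 0
Collecting terms (coefficients in siemens):
  0.00005037·V_0 - 0.00001333·V_3 - 0.00003704·V_4 = 1
  0.2614·V_1 - 0.1613·V_2 - 0.1·V_3 - 0.0000625·V_4 = 0
  0.9305·V_2 - 0.1613·V_1 = 0
  1.009·V_3 - 0.00001333·V_0 - 0.1·V_1 - 0.0001099·V_4 = 0
  0.008543·V_4 - 0.00003704·V_0 - 0.0000625·V_1 - 0.0001099·V_3 = 0
Solving these 5 simultaneous equations (Gaussian elimination) gives:
  V_0 = 19920 V, V_1 = 0.1461 V, V_2 = 0.02532 V, V_3 = 0.287 V
  V_4 = 86.35 V
R_eq = V_0 / 1 A = 19920 Ω = 19.92 kΩ

Final answer: 19.92 kΩ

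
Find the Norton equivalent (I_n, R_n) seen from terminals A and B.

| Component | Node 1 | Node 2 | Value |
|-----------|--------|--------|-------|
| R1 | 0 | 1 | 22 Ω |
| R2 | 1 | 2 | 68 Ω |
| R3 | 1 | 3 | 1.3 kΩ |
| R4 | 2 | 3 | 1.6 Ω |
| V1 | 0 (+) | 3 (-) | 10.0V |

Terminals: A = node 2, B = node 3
Find the Thévenin equivalent first; then I_n = V_th/R_th and R_n = R_th.
Step 1 — V_th is the open-circuit voltage V_A - V_B (nothing connected across the terminals).
Nodal analysis, taking node 3 as the 0 V reference.
Source V1 fixes V_0 = 10 V.
KCL at each unknown node (sum of currents leaving = 0; resistances in Ω):
  Node 1: (V_1 - 10)/22 + (V_1 - V_2)/68 + (V_1 - 0)/1300 = 0
  Node 2: (V_2 - V_1)/68 + (V_2 - 0)/1.6 = 0
Collecting terms (coefficients in siemens):
  0.06093·V_1 - 0.01471·V_2 = 0.4545
  0.6397·V_2 - 0.01471·V_1 = 0
Determinant D = (0.06093)(0.6397) - (-0.01471)(-0.01471) = 0.03876
V_1 = [(0.4545)(0.6397) - (-0.01471)(0)]/D = 7.502 V
V_2 = [(0.06093)(0) - (0.4545)(-0.01471)]/D = 0.1725 V
V_th = V_2 - V_3 = 0.1725 - 0 = 0.1725 V
Step 2 — R_th: zero the source — replace V1 by a short circuit (node 3 merges into node 0) — and find the resistance seen between A (node 2) and B (node 0).
Reduce the network between node 2 (A) and node 0 (B) by series/parallel combination:
  Rp1 = R1 ‖ R3 (parallel, both between nodes 0 and 1) = 1/(1/22 + 1/1300) = 21.63 Ω
  Rs1 = R2 + Rp1 (series, joined only at node 1) = 68 + 21.63 = 89.63 Ω
  Rp2 = R4 ‖ Rs1 (parallel, both between nodes 0 and 2) = 1/(1/1.6 + 1/89.63) = 1.572 Ω
R_th = 1.572 Ω
I_n = V_th/R_th = 0.1725/1.572 = 0.1097 A, and R_n = R_th = 1.572 Ω

Final answer: I_n = 0.1097 A, R_n = 1.572 Ω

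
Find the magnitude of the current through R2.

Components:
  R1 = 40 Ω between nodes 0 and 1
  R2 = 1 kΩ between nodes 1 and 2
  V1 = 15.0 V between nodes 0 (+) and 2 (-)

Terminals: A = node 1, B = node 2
Nodal analysis, taking node 2 as the 0 V reference.
Source V1 fixes V_0 = 15 V.
KCL at each unknown node (sum of currents leaving = 0; resistances in Ω):
  Node 1: (V_1 - 15)/40 + (V_1 - 0)/1000 = 0
Collecting terms: 0.026 × V_1 = 0.375  =>  V_1 = 14.42 V
I_R2 = (V_1 - V_2)/R2 = (14.42 - 0)/1000 = 0.01442 A
|I_R2| = 0.01442 A

Final answer: |I_R2| = 0.01442 A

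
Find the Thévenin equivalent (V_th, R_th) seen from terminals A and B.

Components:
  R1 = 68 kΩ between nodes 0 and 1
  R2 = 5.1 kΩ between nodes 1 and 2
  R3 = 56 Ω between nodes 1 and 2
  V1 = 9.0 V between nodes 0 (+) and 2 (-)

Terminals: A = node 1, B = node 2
Step 1 — V_th is the open-circuit voltage V_A - V_B (nothing connected across the terminals).
Nodal analysis, taking node 2 as the 0 V reference.
Source V1 fixes V_0 = 9 V.
KCL at each unknown node (sum of currents leaving = 0; resistances in Ω):
  Node 1: (V_1 - 9)/68000 + (V_1 - 0)/5100 + (V_1 - 0)/56 = 0
Collecting terms: 0.01807 × V_1 = 0.0001324  =>  V_1 = 0.007325 V
V_th = V_1 - V_2 = 0.007325 - 0 = 0.007325 V
Step 2 — R_th: zero the source — replace V1 by a short circuit (node 2 merges into node 0) — and find the resistance seen between A (node 1) and B (node 0).
Reduce the network between node 1 (A) and node 0 (B) by series/parallel combination:
  Rp1 = R1 ‖ R2 ‖ R3 (parallel, all between nodes 0 and 1) = 1/(1/68000 + 1/5100 + 1/56) = 55.35 Ω
R_th = 55.35 Ω

Final answer: V_th = 0.007325 V, R_th = 55.35 Ω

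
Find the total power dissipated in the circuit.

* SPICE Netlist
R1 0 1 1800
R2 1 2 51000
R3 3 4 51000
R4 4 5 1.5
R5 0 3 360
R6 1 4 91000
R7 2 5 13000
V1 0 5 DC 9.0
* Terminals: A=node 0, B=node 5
Nodal analysis, taking node 5 as the 0 V reference.
Source V1 fixes V_0 = 9 V.
KCL at each unknown node (sum of currents leaving = 0; resistances in Ω):
  Node 1: (V_1 - 9)/1800 + (V_1 - V_2)/51000 + (V_1 - V_4)/91000 = 0
  Node 2: (V_2 - V_1)/51000 + (V_2 - 0)/13000 = 0
  Node 3: (V_3 - V_4)/51000 + (V_3 - 9)/360 = 0
  Node 4: (V_4 - V_3)/51000 + (V_4 - 0)/1.5 + (V_4 - V_1)/91000 = 0
Collecting terms (coefficients in siemens):
  0.0005862·V_1 - 0.00001961·V_2 - 0.00001099·V_4 = 0.005
  0.00009653·V_2 - 0.00001961·V_1 = 0
  0.002797·V_3 - 0.00001961·V_4 = 0.025
  0.6667·V_4 - 0.00001099·V_1 - 0.00001961·V_3 = 0
Solving these 4 simultaneous equations (Gaussian elimination) gives:
  V_1 = 8.589 V, V_2 = 1.745 V, V_3 = 8.937 V, V_4 = 0.0004044 V
Power in each resistor, P = (ΔV)²/R:
  P_R1 = (9 - 8.589)²/1800 = 0.00009404 W
  P_R2 = (8.589 - 1.745)²/51000 = 0.0009184 W
  P_R3 = (8.937 - 0.0004044)²/51000 = 0.001566 W
  P_R4 = (0.0004044 - 0)²/1.5 = 0.000000109 W
  P_R5 = (9 - 8.937)²/360 = 0.00001105 W
  P_R6 = (8.589 - 0.0004044)²/91000 = 0.0008105 W
  P_R7 = (1.745 - 0)²/13000 = 0.0002341 W
P_total = P_R1 + P_R2 + P_R3 + P_R4 + P_R5 + P_R6 + P_R7 = 0.003634 W

Final answer: 0.003634 W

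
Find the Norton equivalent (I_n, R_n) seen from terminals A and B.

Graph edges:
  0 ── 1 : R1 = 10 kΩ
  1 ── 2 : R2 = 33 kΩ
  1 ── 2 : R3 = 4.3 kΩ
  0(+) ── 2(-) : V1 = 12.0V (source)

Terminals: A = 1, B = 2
Find the Thévenin equivalent first; then I_n = V_th/R_th and R_n = R_th.
Step 1 — V_th is the open-circuit voltage V_A - V_B (nothing connected across the terminals).
Nodal analysis, taking node 2 as the 0 V reference.
Source V1 fixes V_0 = 12 V.
KCL at each unknown node (sum of currents leaving = 0; resistances in Ω):
  Node 1: (V_1 - 12)/10000 + (V_1 - 0)/33000 + (V_1 - 0)/4300 = 0
Collecting terms: 0.0003629 × V_1 = 0.0012  =>  V_1 = 3.307 V
V_th = V_1 - V_2 = 3.307 - 0 = 3.307 V
Step 2 — R_th: zero the source — replace V1 by a short circuit (node 2 merges into node 0) — and find the resistance seen between A (node 1) and B (node 0).
Reduce the network between node 1 (A) and node 0 (B) by series/parallel combination:
  Rp1 = R1 ‖ R2 ‖ R3 (parallel, all between nodes 0 and 1) = 1/(1/10000 + 1/33000 + 1/4300) = 2756 Ω
R_th = 2.756 kΩ
I_n = V_th/R_th = 3.307/2756 = 0.0012 A, and R_n = R_th = 2.756 kΩ

Final answer: I_n = 0.0012 A, R_n = 2.756 kΩ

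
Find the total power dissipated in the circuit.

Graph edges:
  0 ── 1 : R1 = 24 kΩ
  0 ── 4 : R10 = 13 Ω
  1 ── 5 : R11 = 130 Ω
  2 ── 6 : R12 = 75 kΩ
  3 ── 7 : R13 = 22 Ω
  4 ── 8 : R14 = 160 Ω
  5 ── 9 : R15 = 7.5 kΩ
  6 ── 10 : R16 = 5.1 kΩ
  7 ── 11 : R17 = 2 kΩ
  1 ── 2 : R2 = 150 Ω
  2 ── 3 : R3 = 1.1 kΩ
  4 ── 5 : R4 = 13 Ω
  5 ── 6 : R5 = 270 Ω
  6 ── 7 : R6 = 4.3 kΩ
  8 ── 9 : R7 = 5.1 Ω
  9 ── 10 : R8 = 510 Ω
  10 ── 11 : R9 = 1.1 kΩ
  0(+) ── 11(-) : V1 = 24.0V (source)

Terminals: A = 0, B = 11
Nodal analysis, taking node 11 as the 0 V reference.
Source V1 fixes V_0 = 24 V.
KCL at each unknown node (sum of currents leaving = 0; resistances in Ω):
  Node 1: (V_1 - 24)/24000 + (V_1 - V_2)/150 + (V_1 - V_5)/130 = 0
  Node 2: (V_2 - V_1)/150 + (V_2 - V_3)/1100 + (V_2 - V_6)/75000 = 0
  Node 3: (V_3 - V_2)/1100 + (V_3 - V_7)/22 = 0
  Node 4: (V_4 - V_5)/13 + (V_4 - 24)/13 + (V_4 - V_8)/160 = 0
  Node 5: (V_5 - V_4)/13 + (V_5 - V_6)/270 + (V_5 - V_1)/130 + (V_5 - V_9)/7500 = 0
  Node 6: (V_6 - V_5)/270 + (V_6 - V_7)/4300 + (V_6 - V_2)/75000 + (V_6 - V_10)/5100 = 0
  Node 7: (V_7 - V_6)/4300 + (V_7 - V_3)/22 + (V_7 - 0)/2000 = 0
  Node 8: (V_8 - V_9)/5.1 + (V_8 - V_4)/160 = 0
  Node 9: (V_9 - V_8)/5.1 + (V_9 - V_10)/510 + (V_9 - V_5)/7500 = 0
  Node 10: (V_10 - V_9)/510 + (V_10 - 0)/1100 + (V_10 - V_6)/5100 = 0
Collecting terms (coefficients in siemens):
  0.0144·V_1 - 0.006667·V_2 - 0.007692·V_5 = 0.001
  0.007589·V_2 - 0.006667·V_1 - 0.0009091·V_3 - 0.00001333·V_6 = 0
  0.04636·V_3 - 0.0009091·V_2 - 0.04545·V_7 = 0
  0.1601·V_4 - 0.07692·V_5 - 0.00625·V_8 = 1.846
  0.08845·V_5 - 0.007692·V_1 - 0.07692·V_4 - 0.003704·V_6 - 0.0001333·V_9 = 0
  0.004146·V_6 - 0.00001333·V_2 - 0.003704·V_5 - 0.0002326·V_7 - 0.0001961·V_10 = 0
  0.04619·V_7 - 0.04545·V_3 - 0.0002326·V_6 = 0
  0.2023·V_8 - 0.00625·V_4 - 0.1961·V_9 = 0
  0.1982·V_9 - 0.0001333·V_5 - 0.1961·V_8 - 0.001961·V_10 = 0
  0.003066·V_10 - 0.0001961·V_6 - 0.001961·V_9 = 0
Solving these 10 simultaneous equations (Gaussian elimination) gives:
  V_1 = 22.84 V, V_2 = 21.95 V, V_3 = 15.43 V, V_4 = 23.72 V
  V_5 = 23.6 V, V_6 = 22.74 V, V_7 = 15.3 V, V_8 = 21.76 V
  V_9 = 21.7 V, V_10 = 15.33 V
Power in each resistor, P = (ΔV)²/R:
  P_R1 = (24 - 22.84)²/24000 = 0.0000564 W
  P_R2 = (22.84 - 21.95)²/150 = 0.005244 W
  P_R3 = (21.95 - 15.43)²/1100 = 0.03859 W
  P_R4 = (23.72 - 23.6)²/13 = 0.001126 W
  P_R5 = (23.6 - 22.74)²/270 = 0.00275 W
  P_R6 = (22.74 - 15.3)²/4300 = 0.01285 W
  P_R7 = (21.76 - 21.7)²/5.1 = 0.0007632 W
  P_R8 = (21.7 - 15.33)²/510 = 0.07951 W
  P_R9 = (15.33 - 0)²/1100 = 0.2137 W
  P_R10 = (24 - 23.72)²/13 = 0.006033 W
  P_R11 = (22.84 - 23.6)²/130 = 0.004471 W
  P_R12 = (21.95 - 22.74)²/75000 = 0.000008272 W
  P_R13 = (15.43 - 15.3)²/22 = 0.0007719 W
  P_R14 = (23.72 - 21.76)²/160 = 0.02394 W
  P_R15 = (23.6 - 21.7)²/7500 = 0.0004807 W
  P_R16 = (22.74 - 15.33)²/5100 = 0.01075 W
  P_R17 = (15.3 - 0)²/2000 = 0.1171 W
P_total = P_R1 + P_R2 + P_R3 + P_R4 + P_R5 + P_R6 + P_R7 + P_R8 + P_R9 + P_R10 + P_R11 + P_R12 + P_R13 + P_R14 + P_R15 + P_R16 + P_R17 = 0.5182 W

Final answer: 0.5182 W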